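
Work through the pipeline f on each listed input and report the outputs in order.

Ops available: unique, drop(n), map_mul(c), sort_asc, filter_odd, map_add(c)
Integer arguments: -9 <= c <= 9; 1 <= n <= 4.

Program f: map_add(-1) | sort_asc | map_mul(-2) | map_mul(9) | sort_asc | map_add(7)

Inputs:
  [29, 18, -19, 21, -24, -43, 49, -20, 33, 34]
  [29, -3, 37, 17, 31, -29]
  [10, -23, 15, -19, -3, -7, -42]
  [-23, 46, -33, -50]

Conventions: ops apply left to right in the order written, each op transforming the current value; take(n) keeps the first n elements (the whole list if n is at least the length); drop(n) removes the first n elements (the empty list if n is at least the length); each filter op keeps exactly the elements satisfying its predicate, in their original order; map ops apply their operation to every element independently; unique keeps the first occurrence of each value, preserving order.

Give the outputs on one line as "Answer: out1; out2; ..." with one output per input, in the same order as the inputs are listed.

[-857, -587, -569, -497, -353, -299, 367, 385, 457, 799]; [-641, -533, -497, -281, 79, 547]; [-245, -155, 79, 151, 367, 439, 781]; [-803, 439, 619, 925]

Execution, op by op:
  [29, 18, -19, 21, -24, -43, 49, -20, 33, 34] -> [28, 17, -20, 20, -25, -44, 48, -21, 32, 33] -> [-44, -25, -21, -20, 17, 20, 28, 32, 33, 48] -> [88, 50, 42, 40, -34, -40, -56, -64, -66, -96] -> [792, 450, 378, 360, -306, -360, -504, -576, -594, -864] -> [-864, -594, -576, -504, -360, -306, 360, 378, 450, 792] -> [-857, -587, -569, -497, -353, -299, 367, 385, 457, 799]
  [29, -3, 37, 17, 31, -29] -> [28, -4, 36, 16, 30, -30] -> [-30, -4, 16, 28, 30, 36] -> [60, 8, -32, -56, -60, -72] -> [540, 72, -288, -504, -540, -648] -> [-648, -540, -504, -288, 72, 540] -> [-641, -533, -497, -281, 79, 547]
  [10, -23, 15, -19, -3, -7, -42] -> [9, -24, 14, -20, -4, -8, -43] -> [-43, -24, -20, -8, -4, 9, 14] -> [86, 48, 40, 16, 8, -18, -28] -> [774, 432, 360, 144, 72, -162, -252] -> [-252, -162, 72, 144, 360, 432, 774] -> [-245, -155, 79, 151, 367, 439, 781]
  [-23, 46, -33, -50] -> [-24, 45, -34, -51] -> [-51, -34, -24, 45] -> [102, 68, 48, -90] -> [918, 612, 432, -810] -> [-810, 432, 612, 918] -> [-803, 439, 619, 925]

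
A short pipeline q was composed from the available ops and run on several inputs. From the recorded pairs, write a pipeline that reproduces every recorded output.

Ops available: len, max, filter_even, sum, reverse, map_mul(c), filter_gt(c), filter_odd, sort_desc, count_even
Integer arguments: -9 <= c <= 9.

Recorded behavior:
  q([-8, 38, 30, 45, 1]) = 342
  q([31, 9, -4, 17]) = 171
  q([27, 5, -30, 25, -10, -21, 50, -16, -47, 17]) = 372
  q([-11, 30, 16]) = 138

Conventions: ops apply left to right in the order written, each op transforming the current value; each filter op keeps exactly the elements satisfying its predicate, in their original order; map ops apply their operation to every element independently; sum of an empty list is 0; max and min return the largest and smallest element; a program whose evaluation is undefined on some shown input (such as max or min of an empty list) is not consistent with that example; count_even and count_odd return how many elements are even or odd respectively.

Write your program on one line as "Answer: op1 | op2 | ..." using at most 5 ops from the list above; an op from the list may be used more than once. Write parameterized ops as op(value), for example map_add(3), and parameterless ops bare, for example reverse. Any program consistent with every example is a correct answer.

map_mul(3) | filter_gt(-9) | reverse | sum

Check, running the answer program on each example:
  [-8, 38, 30, 45, 1] -> [-24, 114, 90, 135, 3] -> [114, 90, 135, 3] -> [3, 135, 90, 114] -> 342
  [31, 9, -4, 17] -> [93, 27, -12, 51] -> [93, 27, 51] -> [51, 27, 93] -> 171
  [27, 5, -30, 25, -10, -21, 50, -16, -47, 17] -> [81, 15, -90, 75, -30, -63, 150, -48, -141, 51] -> [81, 15, 75, 150, 51] -> [51, 150, 75, 15, 81] -> 372
  [-11, 30, 16] -> [-33, 90, 48] -> [90, 48] -> [48, 90] -> 138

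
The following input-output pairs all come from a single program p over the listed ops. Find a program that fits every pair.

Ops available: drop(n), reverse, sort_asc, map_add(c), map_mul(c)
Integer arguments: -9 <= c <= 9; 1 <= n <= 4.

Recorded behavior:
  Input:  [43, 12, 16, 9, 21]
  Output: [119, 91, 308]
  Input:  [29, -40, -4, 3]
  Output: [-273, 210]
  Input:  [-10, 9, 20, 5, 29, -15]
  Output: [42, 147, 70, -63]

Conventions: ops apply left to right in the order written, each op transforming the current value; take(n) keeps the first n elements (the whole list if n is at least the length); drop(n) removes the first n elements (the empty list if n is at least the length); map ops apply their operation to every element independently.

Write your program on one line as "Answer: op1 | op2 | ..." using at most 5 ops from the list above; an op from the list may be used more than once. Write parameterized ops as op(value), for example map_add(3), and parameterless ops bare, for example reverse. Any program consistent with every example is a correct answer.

map_add(1) | reverse | drop(2) | map_mul(7)

Check, running the answer program on each example:
  [43, 12, 16, 9, 21] -> [44, 13, 17, 10, 22] -> [22, 10, 17, 13, 44] -> [17, 13, 44] -> [119, 91, 308]
  [29, -40, -4, 3] -> [30, -39, -3, 4] -> [4, -3, -39, 30] -> [-39, 30] -> [-273, 210]
  [-10, 9, 20, 5, 29, -15] -> [-9, 10, 21, 6, 30, -14] -> [-14, 30, 6, 21, 10, -9] -> [6, 21, 10, -9] -> [42, 147, 70, -63]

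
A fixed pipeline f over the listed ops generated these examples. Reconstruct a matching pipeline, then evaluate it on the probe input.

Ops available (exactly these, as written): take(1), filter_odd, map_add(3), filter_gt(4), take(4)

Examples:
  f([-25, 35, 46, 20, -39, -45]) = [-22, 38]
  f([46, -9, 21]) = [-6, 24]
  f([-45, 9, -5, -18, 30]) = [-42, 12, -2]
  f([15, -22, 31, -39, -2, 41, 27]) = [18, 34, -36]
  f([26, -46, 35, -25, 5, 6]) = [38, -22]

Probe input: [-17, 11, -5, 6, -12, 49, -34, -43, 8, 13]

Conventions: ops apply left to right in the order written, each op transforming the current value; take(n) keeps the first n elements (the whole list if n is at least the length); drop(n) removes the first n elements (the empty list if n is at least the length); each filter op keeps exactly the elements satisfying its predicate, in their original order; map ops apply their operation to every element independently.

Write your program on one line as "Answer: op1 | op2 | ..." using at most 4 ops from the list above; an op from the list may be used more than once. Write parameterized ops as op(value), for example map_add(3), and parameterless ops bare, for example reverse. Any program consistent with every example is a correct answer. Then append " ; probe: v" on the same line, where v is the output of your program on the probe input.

take(4) | filter_odd | map_add(3) ; probe: [-14, 14, -2]

Check, running the answer program on each example:
  [-25, 35, 46, 20, -39, -45] -> [-25, 35, 46, 20] -> [-25, 35] -> [-22, 38]
  [46, -9, 21] -> [46, -9, 21] -> [-9, 21] -> [-6, 24]
  [-45, 9, -5, -18, 30] -> [-45, 9, -5, -18] -> [-45, 9, -5] -> [-42, 12, -2]
  [15, -22, 31, -39, -2, 41, 27] -> [15, -22, 31, -39] -> [15, 31, -39] -> [18, 34, -36]
  [26, -46, 35, -25, 5, 6] -> [26, -46, 35, -25] -> [35, -25] -> [38, -22]
  probe: [-17, 11, -5, 6, -12, 49, -34, -43, 8, 13] -> [-17, 11, -5, 6] -> [-17, 11, -5] -> [-14, 14, -2]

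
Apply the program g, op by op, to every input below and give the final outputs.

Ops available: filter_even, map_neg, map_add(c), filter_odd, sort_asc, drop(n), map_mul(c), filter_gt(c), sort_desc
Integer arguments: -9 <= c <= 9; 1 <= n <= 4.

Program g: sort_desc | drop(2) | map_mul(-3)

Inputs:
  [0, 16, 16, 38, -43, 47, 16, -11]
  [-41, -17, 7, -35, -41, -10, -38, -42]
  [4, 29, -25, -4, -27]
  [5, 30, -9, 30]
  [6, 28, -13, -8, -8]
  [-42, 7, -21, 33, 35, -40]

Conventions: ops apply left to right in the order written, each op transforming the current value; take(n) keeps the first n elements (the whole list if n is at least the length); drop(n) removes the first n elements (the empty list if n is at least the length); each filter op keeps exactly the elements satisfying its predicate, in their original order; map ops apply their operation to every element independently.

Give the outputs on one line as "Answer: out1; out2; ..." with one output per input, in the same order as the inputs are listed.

[-48, -48, -48, 0, 33, 129]; [51, 105, 114, 123, 123, 126]; [12, 75, 81]; [-15, 27]; [24, 24, 39]; [-21, 63, 120, 126]

Execution, op by op:
  [0, 16, 16, 38, -43, 47, 16, -11] -> [47, 38, 16, 16, 16, 0, -11, -43] -> [16, 16, 16, 0, -11, -43] -> [-48, -48, -48, 0, 33, 129]
  [-41, -17, 7, -35, -41, -10, -38, -42] -> [7, -10, -17, -35, -38, -41, -41, -42] -> [-17, -35, -38, -41, -41, -42] -> [51, 105, 114, 123, 123, 126]
  [4, 29, -25, -4, -27] -> [29, 4, -4, -25, -27] -> [-4, -25, -27] -> [12, 75, 81]
  [5, 30, -9, 30] -> [30, 30, 5, -9] -> [5, -9] -> [-15, 27]
  [6, 28, -13, -8, -8] -> [28, 6, -8, -8, -13] -> [-8, -8, -13] -> [24, 24, 39]
  [-42, 7, -21, 33, 35, -40] -> [35, 33, 7, -21, -40, -42] -> [7, -21, -40, -42] -> [-21, 63, 120, 126]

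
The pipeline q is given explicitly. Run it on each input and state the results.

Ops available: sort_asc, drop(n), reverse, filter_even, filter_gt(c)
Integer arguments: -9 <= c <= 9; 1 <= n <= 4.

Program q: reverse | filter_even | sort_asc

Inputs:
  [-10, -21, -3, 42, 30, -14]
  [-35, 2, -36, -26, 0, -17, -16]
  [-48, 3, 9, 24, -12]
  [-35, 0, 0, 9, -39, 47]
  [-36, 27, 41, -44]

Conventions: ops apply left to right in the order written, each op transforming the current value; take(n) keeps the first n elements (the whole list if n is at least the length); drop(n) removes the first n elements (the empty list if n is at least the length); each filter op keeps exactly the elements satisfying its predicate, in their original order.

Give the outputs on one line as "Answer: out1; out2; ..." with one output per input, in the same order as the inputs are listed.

[-14, -10, 30, 42]; [-36, -26, -16, 0, 2]; [-48, -12, 24]; [0, 0]; [-44, -36]

Execution, op by op:
  [-10, -21, -3, 42, 30, -14] -> [-14, 30, 42, -3, -21, -10] -> [-14, 30, 42, -10] -> [-14, -10, 30, 42]
  [-35, 2, -36, -26, 0, -17, -16] -> [-16, -17, 0, -26, -36, 2, -35] -> [-16, 0, -26, -36, 2] -> [-36, -26, -16, 0, 2]
  [-48, 3, 9, 24, -12] -> [-12, 24, 9, 3, -48] -> [-12, 24, -48] -> [-48, -12, 24]
  [-35, 0, 0, 9, -39, 47] -> [47, -39, 9, 0, 0, -35] -> [0, 0] -> [0, 0]
  [-36, 27, 41, -44] -> [-44, 41, 27, -36] -> [-44, -36] -> [-44, -36]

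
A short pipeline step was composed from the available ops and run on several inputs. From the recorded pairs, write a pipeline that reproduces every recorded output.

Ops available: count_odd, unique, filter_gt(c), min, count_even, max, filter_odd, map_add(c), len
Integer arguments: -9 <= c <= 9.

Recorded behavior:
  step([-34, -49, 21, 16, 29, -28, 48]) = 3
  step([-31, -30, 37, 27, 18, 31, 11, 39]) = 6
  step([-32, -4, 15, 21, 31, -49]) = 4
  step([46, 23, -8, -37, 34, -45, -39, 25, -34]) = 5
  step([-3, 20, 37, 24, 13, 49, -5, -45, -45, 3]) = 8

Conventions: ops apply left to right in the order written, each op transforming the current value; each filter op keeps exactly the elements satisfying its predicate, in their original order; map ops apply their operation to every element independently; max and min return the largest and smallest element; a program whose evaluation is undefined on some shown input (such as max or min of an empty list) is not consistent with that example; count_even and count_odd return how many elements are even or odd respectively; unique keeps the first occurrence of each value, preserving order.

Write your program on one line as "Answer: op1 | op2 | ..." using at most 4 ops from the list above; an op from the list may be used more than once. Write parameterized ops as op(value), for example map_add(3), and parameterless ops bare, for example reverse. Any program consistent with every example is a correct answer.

filter_odd | map_add(3) | map_add(8) | count_even

Check, running the answer program on each example:
  [-34, -49, 21, 16, 29, -28, 48] -> [-49, 21, 29] -> [-46, 24, 32] -> [-38, 32, 40] -> 3
  [-31, -30, 37, 27, 18, 31, 11, 39] -> [-31, 37, 27, 31, 11, 39] -> [-28, 40, 30, 34, 14, 42] -> [-20, 48, 38, 42, 22, 50] -> 6
  [-32, -4, 15, 21, 31, -49] -> [15, 21, 31, -49] -> [18, 24, 34, -46] -> [26, 32, 42, -38] -> 4
  [46, 23, -8, -37, 34, -45, -39, 25, -34] -> [23, -37, -45, -39, 25] -> [26, -34, -42, -36, 28] -> [34, -26, -34, -28, 36] -> 5
  [-3, 20, 37, 24, 13, 49, -5, -45, -45, 3] -> [-3, 37, 13, 49, -5, -45, -45, 3] -> [0, 40, 16, 52, -2, -42, -42, 6] -> [8, 48, 24, 60, 6, -34, -34, 14] -> 8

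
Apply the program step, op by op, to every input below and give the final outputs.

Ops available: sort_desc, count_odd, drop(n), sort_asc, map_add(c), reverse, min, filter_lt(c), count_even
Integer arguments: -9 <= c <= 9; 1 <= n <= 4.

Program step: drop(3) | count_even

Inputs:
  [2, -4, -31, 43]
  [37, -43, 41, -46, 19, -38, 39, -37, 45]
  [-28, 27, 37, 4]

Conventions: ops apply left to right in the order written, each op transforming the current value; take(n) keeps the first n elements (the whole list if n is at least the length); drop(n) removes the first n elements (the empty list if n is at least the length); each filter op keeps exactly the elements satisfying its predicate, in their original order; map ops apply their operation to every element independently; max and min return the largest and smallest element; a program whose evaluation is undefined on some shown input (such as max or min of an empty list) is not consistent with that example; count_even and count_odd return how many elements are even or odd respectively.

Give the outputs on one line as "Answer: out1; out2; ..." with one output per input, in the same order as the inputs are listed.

Execution, op by op:
  [2, -4, -31, 43] -> [43] -> 0
  [37, -43, 41, -46, 19, -38, 39, -37, 45] -> [-46, 19, -38, 39, -37, 45] -> 2
  [-28, 27, 37, 4] -> [4] -> 1

0; 2; 1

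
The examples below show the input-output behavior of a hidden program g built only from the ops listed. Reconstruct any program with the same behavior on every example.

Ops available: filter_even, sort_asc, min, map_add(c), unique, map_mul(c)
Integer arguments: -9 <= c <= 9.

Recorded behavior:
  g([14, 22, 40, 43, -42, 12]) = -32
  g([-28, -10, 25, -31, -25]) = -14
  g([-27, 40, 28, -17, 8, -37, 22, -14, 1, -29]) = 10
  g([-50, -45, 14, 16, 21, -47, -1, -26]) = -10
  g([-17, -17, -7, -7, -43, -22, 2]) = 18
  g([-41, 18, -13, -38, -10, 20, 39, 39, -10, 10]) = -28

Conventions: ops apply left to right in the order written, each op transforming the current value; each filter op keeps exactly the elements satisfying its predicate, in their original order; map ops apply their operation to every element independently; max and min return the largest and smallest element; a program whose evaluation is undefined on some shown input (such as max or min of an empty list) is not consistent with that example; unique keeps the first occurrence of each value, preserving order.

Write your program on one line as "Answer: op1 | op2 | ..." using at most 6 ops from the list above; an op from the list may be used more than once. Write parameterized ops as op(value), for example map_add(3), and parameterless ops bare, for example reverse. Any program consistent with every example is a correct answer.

map_add(-8) | sort_asc | map_add(-3) | map_mul(-1) | filter_even | min

Check, running the answer program on each example:
  [14, 22, 40, 43, -42, 12] -> [6, 14, 32, 35, -50, 4] -> [-50, 4, 6, 14, 32, 35] -> [-53, 1, 3, 11, 29, 32] -> [53, -1, -3, -11, -29, -32] -> [-32] -> -32
  [-28, -10, 25, -31, -25] -> [-36, -18, 17, -39, -33] -> [-39, -36, -33, -18, 17] -> [-42, -39, -36, -21, 14] -> [42, 39, 36, 21, -14] -> [42, 36, -14] -> -14
  [-27, 40, 28, -17, 8, -37, 22, -14, 1, -29] -> [-35, 32, 20, -25, 0, -45, 14, -22, -7, -37] -> [-45, -37, -35, -25, -22, -7, 0, 14, 20, 32] -> [-48, -40, -38, -28, -25, -10, -3, 11, 17, 29] -> [48, 40, 38, 28, 25, 10, 3, -11, -17, -29] -> [48, 40, 38, 28, 10] -> 10
  [-50, -45, 14, 16, 21, -47, -1, -26] -> [-58, -53, 6, 8, 13, -55, -9, -34] -> [-58, -55, -53, -34, -9, 6, 8, 13] -> [-61, -58, -56, -37, -12, 3, 5, 10] -> [61, 58, 56, 37, 12, -3, -5, -10] -> [58, 56, 12, -10] -> -10
  [-17, -17, -7, -7, -43, -22, 2] -> [-25, -25, -15, -15, -51, -30, -6] -> [-51, -30, -25, -25, -15, -15, -6] -> [-54, -33, -28, -28, -18, -18, -9] -> [54, 33, 28, 28, 18, 18, 9] -> [54, 28, 28, 18, 18] -> 18
  [-41, 18, -13, -38, -10, 20, 39, 39, -10, 10] -> [-49, 10, -21, -46, -18, 12, 31, 31, -18, 2] -> [-49, -46, -21, -18, -18, 2, 10, 12, 31, 31] -> [-52, -49, -24, -21, -21, -1, 7, 9, 28, 28] -> [52, 49, 24, 21, 21, 1, -7, -9, -28, -28] -> [52, 24, -28, -28] -> -28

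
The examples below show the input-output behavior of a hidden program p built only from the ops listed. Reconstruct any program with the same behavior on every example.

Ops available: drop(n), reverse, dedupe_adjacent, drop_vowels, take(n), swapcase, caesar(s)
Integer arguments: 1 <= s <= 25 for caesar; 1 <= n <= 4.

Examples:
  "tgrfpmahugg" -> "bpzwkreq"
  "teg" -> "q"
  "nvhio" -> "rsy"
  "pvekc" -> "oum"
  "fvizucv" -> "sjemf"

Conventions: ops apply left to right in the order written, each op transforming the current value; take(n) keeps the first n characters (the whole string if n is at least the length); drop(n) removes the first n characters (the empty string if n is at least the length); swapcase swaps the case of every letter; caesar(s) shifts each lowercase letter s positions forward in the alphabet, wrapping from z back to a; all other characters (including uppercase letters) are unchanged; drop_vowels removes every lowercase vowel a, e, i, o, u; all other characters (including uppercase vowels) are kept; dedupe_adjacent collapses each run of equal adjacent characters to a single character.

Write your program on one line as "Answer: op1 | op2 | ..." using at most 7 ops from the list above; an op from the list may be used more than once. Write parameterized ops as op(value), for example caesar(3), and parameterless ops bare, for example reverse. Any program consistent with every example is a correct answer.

drop(2) | reverse | dedupe_adjacent | reverse | caesar(18) | caesar(18)

Check, running the answer program on each example:
  "tgrfpmahugg" -> "rfpmahugg" -> "gguhampfr" -> "guhampfr" -> "rfpmahug" -> "jxheszmy" -> "bpzwkreq"
  "teg" -> "g" -> "g" -> "g" -> "g" -> "y" -> "q"
  "nvhio" -> "hio" -> "oih" -> "oih" -> "hio" -> "zag" -> "rsy"
  "pvekc" -> "ekc" -> "cke" -> "cke" -> "ekc" -> "wcu" -> "oum"
  "fvizucv" -> "izucv" -> "vcuzi" -> "vcuzi" -> "izucv" -> "armun" -> "sjemf"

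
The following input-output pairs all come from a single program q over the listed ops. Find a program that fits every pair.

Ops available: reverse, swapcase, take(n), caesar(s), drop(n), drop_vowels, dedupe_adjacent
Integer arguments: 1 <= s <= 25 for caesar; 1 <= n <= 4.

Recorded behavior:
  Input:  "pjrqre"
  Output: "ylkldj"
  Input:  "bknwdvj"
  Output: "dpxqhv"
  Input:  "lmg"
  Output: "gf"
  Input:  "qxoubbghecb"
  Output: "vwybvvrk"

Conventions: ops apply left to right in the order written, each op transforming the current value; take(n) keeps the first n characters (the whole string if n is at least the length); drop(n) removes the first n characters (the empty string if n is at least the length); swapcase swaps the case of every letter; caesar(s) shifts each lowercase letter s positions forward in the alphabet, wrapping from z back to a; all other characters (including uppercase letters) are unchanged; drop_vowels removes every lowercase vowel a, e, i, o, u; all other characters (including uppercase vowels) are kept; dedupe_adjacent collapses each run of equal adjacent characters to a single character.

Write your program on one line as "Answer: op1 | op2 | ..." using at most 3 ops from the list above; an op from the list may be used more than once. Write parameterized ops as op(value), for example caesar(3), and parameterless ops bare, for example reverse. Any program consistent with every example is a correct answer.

reverse | caesar(20) | drop_vowels

Check, running the answer program on each example:
  "pjrqre" -> "erqrjp" -> "ylkldj" -> "ylkldj"
  "bknwdvj" -> "jvdwnkb" -> "dpxqhev" -> "dpxqhv"
  "lmg" -> "gml" -> "agf" -> "gf"
  "qxoubbghecb" -> "bcehgbbuoxq" -> "vwybavvoirk" -> "vwybvvrk"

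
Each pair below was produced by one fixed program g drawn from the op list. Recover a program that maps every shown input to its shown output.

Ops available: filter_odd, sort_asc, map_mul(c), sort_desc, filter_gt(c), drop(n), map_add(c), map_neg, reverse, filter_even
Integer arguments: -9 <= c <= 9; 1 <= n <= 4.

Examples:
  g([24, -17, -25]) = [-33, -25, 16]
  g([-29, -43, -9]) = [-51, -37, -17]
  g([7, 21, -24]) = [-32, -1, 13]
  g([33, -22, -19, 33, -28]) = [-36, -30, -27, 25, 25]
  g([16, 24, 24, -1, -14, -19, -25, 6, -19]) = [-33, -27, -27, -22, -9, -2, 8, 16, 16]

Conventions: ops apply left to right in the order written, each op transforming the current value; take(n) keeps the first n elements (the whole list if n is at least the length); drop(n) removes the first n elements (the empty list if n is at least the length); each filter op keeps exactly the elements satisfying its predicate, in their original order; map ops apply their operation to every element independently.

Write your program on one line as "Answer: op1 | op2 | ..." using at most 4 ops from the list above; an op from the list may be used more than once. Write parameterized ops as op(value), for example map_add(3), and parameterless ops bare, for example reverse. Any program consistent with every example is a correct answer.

map_add(-8) | reverse | sort_asc

Check, running the answer program on each example:
  [24, -17, -25] -> [16, -25, -33] -> [-33, -25, 16] -> [-33, -25, 16]
  [-29, -43, -9] -> [-37, -51, -17] -> [-17, -51, -37] -> [-51, -37, -17]
  [7, 21, -24] -> [-1, 13, -32] -> [-32, 13, -1] -> [-32, -1, 13]
  [33, -22, -19, 33, -28] -> [25, -30, -27, 25, -36] -> [-36, 25, -27, -30, 25] -> [-36, -30, -27, 25, 25]
  [16, 24, 24, -1, -14, -19, -25, 6, -19] -> [8, 16, 16, -9, -22, -27, -33, -2, -27] -> [-27, -2, -33, -27, -22, -9, 16, 16, 8] -> [-33, -27, -27, -22, -9, -2, 8, 16, 16]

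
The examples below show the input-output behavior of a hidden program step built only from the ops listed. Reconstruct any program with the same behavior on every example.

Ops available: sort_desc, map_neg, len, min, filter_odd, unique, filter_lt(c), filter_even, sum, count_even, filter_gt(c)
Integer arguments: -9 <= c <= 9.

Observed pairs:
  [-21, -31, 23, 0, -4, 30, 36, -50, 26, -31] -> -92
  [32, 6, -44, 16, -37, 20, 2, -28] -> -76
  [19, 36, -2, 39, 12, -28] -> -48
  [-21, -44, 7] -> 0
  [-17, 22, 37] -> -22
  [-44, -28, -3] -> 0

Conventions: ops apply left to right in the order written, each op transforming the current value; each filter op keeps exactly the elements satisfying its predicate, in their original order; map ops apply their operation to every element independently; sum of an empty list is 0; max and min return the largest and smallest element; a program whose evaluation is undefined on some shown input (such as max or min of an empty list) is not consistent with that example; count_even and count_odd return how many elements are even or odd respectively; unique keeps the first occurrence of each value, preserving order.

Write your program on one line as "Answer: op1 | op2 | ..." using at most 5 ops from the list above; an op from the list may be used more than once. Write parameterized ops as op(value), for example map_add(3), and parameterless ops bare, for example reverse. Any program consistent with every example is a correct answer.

filter_even | map_neg | filter_lt(1) | sum

Check, running the answer program on each example:
  [-21, -31, 23, 0, -4, 30, 36, -50, 26, -31] -> [0, -4, 30, 36, -50, 26] -> [0, 4, -30, -36, 50, -26] -> [0, -30, -36, -26] -> -92
  [32, 6, -44, 16, -37, 20, 2, -28] -> [32, 6, -44, 16, 20, 2, -28] -> [-32, -6, 44, -16, -20, -2, 28] -> [-32, -6, -16, -20, -2] -> -76
  [19, 36, -2, 39, 12, -28] -> [36, -2, 12, -28] -> [-36, 2, -12, 28] -> [-36, -12] -> -48
  [-21, -44, 7] -> [-44] -> [44] -> [] -> 0
  [-17, 22, 37] -> [22] -> [-22] -> [-22] -> -22
  [-44, -28, -3] -> [-44, -28] -> [44, 28] -> [] -> 0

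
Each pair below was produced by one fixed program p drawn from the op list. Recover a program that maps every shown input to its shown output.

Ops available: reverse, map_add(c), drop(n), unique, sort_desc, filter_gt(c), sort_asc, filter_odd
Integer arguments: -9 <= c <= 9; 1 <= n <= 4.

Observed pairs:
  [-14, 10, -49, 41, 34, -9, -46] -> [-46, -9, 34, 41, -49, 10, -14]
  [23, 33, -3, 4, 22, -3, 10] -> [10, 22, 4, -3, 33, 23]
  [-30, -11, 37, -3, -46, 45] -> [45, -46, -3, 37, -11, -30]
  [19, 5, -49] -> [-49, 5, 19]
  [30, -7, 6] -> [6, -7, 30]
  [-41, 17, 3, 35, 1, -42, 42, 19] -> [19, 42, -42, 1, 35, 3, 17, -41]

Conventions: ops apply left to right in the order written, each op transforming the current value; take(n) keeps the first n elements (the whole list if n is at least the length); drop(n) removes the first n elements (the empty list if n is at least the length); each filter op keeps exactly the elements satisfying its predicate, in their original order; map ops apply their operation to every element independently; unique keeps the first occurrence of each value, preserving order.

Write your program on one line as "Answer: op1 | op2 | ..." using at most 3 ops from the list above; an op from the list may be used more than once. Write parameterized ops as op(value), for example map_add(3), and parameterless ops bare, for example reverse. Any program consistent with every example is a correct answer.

unique | reverse

Check, running the answer program on each example:
  [-14, 10, -49, 41, 34, -9, -46] -> [-14, 10, -49, 41, 34, -9, -46] -> [-46, -9, 34, 41, -49, 10, -14]
  [23, 33, -3, 4, 22, -3, 10] -> [23, 33, -3, 4, 22, 10] -> [10, 22, 4, -3, 33, 23]
  [-30, -11, 37, -3, -46, 45] -> [-30, -11, 37, -3, -46, 45] -> [45, -46, -3, 37, -11, -30]
  [19, 5, -49] -> [19, 5, -49] -> [-49, 5, 19]
  [30, -7, 6] -> [30, -7, 6] -> [6, -7, 30]
  [-41, 17, 3, 35, 1, -42, 42, 19] -> [-41, 17, 3, 35, 1, -42, 42, 19] -> [19, 42, -42, 1, 35, 3, 17, -41]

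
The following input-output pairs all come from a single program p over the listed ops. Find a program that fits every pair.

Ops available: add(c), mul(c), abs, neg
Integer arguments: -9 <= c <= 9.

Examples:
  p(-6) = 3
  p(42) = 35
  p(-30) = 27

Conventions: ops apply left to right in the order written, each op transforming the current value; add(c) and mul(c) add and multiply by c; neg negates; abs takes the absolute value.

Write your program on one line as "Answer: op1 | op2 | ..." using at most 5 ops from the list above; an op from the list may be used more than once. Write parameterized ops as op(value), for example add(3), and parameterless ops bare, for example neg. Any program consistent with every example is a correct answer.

add(-2) | neg | abs | add(-5)

Check, running the answer program on each example:
  -6 -> -8 -> 8 -> 8 -> 3
  42 -> 40 -> -40 -> 40 -> 35
  -30 -> -32 -> 32 -> 32 -> 27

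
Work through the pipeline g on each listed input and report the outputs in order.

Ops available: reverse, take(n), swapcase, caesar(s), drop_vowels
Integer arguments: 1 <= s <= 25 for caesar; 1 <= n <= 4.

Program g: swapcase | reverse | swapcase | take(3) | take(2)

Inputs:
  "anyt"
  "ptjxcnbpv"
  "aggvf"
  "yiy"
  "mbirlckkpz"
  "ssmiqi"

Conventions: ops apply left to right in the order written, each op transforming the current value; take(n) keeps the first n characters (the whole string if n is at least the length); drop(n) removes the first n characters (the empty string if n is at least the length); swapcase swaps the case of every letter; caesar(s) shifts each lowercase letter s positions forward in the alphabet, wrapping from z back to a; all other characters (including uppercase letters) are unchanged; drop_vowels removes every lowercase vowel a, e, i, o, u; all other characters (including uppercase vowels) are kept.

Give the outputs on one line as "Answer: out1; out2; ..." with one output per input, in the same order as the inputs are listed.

Execution, op by op:
  "anyt" -> "ANYT" -> "TYNA" -> "tyna" -> "tyn" -> "ty"
  "ptjxcnbpv" -> "PTJXCNBPV" -> "VPBNCXJTP" -> "vpbncxjtp" -> "vpb" -> "vp"
  "aggvf" -> "AGGVF" -> "FVGGA" -> "fvgga" -> "fvg" -> "fv"
  "yiy" -> "YIY" -> "YIY" -> "yiy" -> "yiy" -> "yi"
  "mbirlckkpz" -> "MBIRLCKKPZ" -> "ZPKKCLRIBM" -> "zpkkclribm" -> "zpk" -> "zp"
  "ssmiqi" -> "SSMIQI" -> "IQIMSS" -> "iqimss" -> "iqi" -> "iq"

"ty"; "vp"; "fv"; "yi"; "zp"; "iq"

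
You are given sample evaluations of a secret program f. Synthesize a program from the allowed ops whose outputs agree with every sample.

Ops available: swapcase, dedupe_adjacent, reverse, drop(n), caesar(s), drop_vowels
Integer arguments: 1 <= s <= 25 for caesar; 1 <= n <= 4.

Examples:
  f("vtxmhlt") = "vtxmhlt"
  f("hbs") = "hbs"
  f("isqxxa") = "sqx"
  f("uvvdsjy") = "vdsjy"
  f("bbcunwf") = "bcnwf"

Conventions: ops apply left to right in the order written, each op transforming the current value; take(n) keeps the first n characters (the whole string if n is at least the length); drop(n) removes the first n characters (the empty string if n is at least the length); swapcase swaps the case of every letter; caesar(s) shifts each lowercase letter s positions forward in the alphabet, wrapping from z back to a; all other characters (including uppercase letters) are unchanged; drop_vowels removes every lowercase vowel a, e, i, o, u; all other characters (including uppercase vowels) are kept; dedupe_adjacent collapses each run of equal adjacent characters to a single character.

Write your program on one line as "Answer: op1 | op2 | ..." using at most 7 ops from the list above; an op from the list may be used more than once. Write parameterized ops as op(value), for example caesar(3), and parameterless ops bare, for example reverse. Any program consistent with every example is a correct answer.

reverse | dedupe_adjacent | swapcase | reverse | swapcase | drop_vowels

Check, running the answer program on each example:
  "vtxmhlt" -> "tlhmxtv" -> "tlhmxtv" -> "TLHMXTV" -> "VTXMHLT" -> "vtxmhlt" -> "vtxmhlt"
  "hbs" -> "sbh" -> "sbh" -> "SBH" -> "HBS" -> "hbs" -> "hbs"
  "isqxxa" -> "axxqsi" -> "axqsi" -> "AXQSI" -> "ISQXA" -> "isqxa" -> "sqx"
  "uvvdsjy" -> "yjsdvvu" -> "yjsdvu" -> "YJSDVU" -> "UVDSJY" -> "uvdsjy" -> "vdsjy"
  "bbcunwf" -> "fwnucbb" -> "fwnucb" -> "FWNUCB" -> "BCUNWF" -> "bcunwf" -> "bcnwf"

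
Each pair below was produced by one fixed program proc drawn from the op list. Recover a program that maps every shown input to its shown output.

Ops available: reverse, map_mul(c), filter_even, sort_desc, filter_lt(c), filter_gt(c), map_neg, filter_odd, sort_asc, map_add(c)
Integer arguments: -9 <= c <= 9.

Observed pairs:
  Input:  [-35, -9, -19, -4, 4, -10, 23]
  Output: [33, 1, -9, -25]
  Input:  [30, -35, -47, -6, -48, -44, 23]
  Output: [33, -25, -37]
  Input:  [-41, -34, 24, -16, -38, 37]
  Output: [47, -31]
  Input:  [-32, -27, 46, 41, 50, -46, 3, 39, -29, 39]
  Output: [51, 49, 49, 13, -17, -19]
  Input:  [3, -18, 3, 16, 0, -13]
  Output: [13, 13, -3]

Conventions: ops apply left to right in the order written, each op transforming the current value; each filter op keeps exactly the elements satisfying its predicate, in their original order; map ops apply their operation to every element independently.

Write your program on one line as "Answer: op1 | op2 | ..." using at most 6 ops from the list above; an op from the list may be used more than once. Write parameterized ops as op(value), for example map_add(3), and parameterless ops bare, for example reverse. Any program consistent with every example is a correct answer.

reverse | map_add(3) | filter_even | sort_asc | map_add(7) | reverse

Check, running the answer program on each example:
  [-35, -9, -19, -4, 4, -10, 23] -> [23, -10, 4, -4, -19, -9, -35] -> [26, -7, 7, -1, -16, -6, -32] -> [26, -16, -6, -32] -> [-32, -16, -6, 26] -> [-25, -9, 1, 33] -> [33, 1, -9, -25]
  [30, -35, -47, -6, -48, -44, 23] -> [23, -44, -48, -6, -47, -35, 30] -> [26, -41, -45, -3, -44, -32, 33] -> [26, -44, -32] -> [-44, -32, 26] -> [-37, -25, 33] -> [33, -25, -37]
  [-41, -34, 24, -16, -38, 37] -> [37, -38, -16, 24, -34, -41] -> [40, -35, -13, 27, -31, -38] -> [40, -38] -> [-38, 40] -> [-31, 47] -> [47, -31]
  [-32, -27, 46, 41, 50, -46, 3, 39, -29, 39] -> [39, -29, 39, 3, -46, 50, 41, 46, -27, -32] -> [42, -26, 42, 6, -43, 53, 44, 49, -24, -29] -> [42, -26, 42, 6, 44, -24] -> [-26, -24, 6, 42, 42, 44] -> [-19, -17, 13, 49, 49, 51] -> [51, 49, 49, 13, -17, -19]
  [3, -18, 3, 16, 0, -13] -> [-13, 0, 16, 3, -18, 3] -> [-10, 3, 19, 6, -15, 6] -> [-10, 6, 6] -> [-10, 6, 6] -> [-3, 13, 13] -> [13, 13, -3]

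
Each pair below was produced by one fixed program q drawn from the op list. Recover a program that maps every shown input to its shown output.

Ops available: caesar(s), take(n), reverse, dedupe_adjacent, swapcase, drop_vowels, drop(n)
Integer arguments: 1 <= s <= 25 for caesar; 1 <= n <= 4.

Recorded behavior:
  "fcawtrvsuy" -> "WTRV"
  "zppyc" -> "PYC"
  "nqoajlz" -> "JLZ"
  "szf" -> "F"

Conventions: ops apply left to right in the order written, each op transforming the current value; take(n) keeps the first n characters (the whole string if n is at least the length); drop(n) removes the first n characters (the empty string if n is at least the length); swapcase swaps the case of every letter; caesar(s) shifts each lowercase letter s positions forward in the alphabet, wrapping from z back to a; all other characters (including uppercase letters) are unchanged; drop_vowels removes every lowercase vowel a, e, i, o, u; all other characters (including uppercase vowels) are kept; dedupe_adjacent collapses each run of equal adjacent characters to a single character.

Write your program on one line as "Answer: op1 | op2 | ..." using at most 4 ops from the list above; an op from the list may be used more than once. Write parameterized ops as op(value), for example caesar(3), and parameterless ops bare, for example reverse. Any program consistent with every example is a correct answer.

drop_vowels | swapcase | drop(2) | take(4)

Check, running the answer program on each example:
  "fcawtrvsuy" -> "fcwtrvsy" -> "FCWTRVSY" -> "WTRVSY" -> "WTRV"
  "zppyc" -> "zppyc" -> "ZPPYC" -> "PYC" -> "PYC"
  "nqoajlz" -> "nqjlz" -> "NQJLZ" -> "JLZ" -> "JLZ"
  "szf" -> "szf" -> "SZF" -> "F" -> "F"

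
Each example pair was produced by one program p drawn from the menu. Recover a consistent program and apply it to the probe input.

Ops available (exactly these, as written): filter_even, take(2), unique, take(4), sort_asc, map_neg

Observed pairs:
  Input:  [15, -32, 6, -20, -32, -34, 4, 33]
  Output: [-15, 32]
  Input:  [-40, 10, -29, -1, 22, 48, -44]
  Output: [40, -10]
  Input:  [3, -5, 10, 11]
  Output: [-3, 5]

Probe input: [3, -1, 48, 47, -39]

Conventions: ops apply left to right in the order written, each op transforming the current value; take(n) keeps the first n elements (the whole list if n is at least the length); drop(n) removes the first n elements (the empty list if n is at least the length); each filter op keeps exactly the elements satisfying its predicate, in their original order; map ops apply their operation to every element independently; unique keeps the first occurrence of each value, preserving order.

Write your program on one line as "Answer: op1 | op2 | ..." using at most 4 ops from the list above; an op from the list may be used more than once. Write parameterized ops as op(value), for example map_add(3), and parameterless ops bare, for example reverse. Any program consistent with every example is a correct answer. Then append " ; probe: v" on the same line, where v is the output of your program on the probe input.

map_neg | unique | take(2) ; probe: [-3, 1]

Check, running the answer program on each example:
  [15, -32, 6, -20, -32, -34, 4, 33] -> [-15, 32, -6, 20, 32, 34, -4, -33] -> [-15, 32, -6, 20, 34, -4, -33] -> [-15, 32]
  [-40, 10, -29, -1, 22, 48, -44] -> [40, -10, 29, 1, -22, -48, 44] -> [40, -10, 29, 1, -22, -48, 44] -> [40, -10]
  [3, -5, 10, 11] -> [-3, 5, -10, -11] -> [-3, 5, -10, -11] -> [-3, 5]
  probe: [3, -1, 48, 47, -39] -> [-3, 1, -48, -47, 39] -> [-3, 1, -48, -47, 39] -> [-3, 1]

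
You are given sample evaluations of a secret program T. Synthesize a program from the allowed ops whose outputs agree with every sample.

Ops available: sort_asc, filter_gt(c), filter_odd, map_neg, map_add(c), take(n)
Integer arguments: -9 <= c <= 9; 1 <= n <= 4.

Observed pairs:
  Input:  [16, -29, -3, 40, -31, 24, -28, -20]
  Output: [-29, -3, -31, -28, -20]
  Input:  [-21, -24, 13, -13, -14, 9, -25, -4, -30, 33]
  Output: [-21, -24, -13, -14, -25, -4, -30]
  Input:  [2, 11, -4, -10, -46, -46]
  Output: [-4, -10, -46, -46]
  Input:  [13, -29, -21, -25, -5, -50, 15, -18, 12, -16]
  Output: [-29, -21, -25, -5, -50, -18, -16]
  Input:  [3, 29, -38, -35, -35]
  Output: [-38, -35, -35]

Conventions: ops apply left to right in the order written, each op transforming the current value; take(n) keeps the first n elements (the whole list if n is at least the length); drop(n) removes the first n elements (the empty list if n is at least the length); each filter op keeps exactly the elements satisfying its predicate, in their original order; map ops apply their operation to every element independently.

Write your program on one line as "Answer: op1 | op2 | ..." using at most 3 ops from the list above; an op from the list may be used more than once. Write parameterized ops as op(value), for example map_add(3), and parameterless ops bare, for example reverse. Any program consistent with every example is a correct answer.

map_neg | filter_gt(2) | map_neg

Check, running the answer program on each example:
  [16, -29, -3, 40, -31, 24, -28, -20] -> [-16, 29, 3, -40, 31, -24, 28, 20] -> [29, 3, 31, 28, 20] -> [-29, -3, -31, -28, -20]
  [-21, -24, 13, -13, -14, 9, -25, -4, -30, 33] -> [21, 24, -13, 13, 14, -9, 25, 4, 30, -33] -> [21, 24, 13, 14, 25, 4, 30] -> [-21, -24, -13, -14, -25, -4, -30]
  [2, 11, -4, -10, -46, -46] -> [-2, -11, 4, 10, 46, 46] -> [4, 10, 46, 46] -> [-4, -10, -46, -46]
  [13, -29, -21, -25, -5, -50, 15, -18, 12, -16] -> [-13, 29, 21, 25, 5, 50, -15, 18, -12, 16] -> [29, 21, 25, 5, 50, 18, 16] -> [-29, -21, -25, -5, -50, -18, -16]
  [3, 29, -38, -35, -35] -> [-3, -29, 38, 35, 35] -> [38, 35, 35] -> [-38, -35, -35]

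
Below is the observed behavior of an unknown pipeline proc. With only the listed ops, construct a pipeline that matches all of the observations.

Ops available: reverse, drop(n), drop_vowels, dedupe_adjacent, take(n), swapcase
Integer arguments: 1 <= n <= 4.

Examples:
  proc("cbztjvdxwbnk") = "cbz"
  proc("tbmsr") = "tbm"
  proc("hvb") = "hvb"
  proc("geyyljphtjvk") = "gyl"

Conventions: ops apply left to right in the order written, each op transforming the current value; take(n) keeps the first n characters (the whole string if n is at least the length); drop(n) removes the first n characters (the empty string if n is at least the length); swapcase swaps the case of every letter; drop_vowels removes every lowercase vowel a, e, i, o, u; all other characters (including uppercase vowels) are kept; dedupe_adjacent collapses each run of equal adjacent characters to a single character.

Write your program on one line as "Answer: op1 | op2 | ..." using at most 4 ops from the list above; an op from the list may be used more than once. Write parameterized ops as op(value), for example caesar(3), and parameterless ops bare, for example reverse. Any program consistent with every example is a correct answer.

drop_vowels | dedupe_adjacent | take(3)

Check, running the answer program on each example:
  "cbztjvdxwbnk" -> "cbztjvdxwbnk" -> "cbztjvdxwbnk" -> "cbz"
  "tbmsr" -> "tbmsr" -> "tbmsr" -> "tbm"
  "hvb" -> "hvb" -> "hvb" -> "hvb"
  "geyyljphtjvk" -> "gyyljphtjvk" -> "gyljphtjvk" -> "gyl"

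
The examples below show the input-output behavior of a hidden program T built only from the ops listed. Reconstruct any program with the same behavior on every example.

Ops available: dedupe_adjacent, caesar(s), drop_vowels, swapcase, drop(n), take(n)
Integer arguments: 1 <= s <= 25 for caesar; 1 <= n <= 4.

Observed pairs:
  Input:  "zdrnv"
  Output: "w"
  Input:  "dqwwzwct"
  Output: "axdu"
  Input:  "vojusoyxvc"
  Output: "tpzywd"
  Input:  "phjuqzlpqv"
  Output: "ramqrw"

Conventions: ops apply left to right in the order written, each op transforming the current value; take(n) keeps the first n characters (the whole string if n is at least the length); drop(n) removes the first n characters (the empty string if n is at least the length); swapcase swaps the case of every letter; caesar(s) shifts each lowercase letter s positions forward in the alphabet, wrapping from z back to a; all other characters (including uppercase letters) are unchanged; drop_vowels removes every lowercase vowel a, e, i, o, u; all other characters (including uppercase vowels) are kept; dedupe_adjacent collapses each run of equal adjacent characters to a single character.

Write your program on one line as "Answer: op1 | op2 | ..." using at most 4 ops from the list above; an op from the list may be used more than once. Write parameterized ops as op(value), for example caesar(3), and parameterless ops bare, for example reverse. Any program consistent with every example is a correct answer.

drop(2) | caesar(23) | drop(2) | caesar(4)

Check, running the answer program on each example:
  "zdrnv" -> "rnv" -> "oks" -> "s" -> "w"
  "dqwwzwct" -> "wwzwct" -> "ttwtzq" -> "wtzq" -> "axdu"
  "vojusoyxvc" -> "jusoyxvc" -> "grplvusz" -> "plvusz" -> "tpzywd"
  "phjuqzlpqv" -> "juqzlpqv" -> "grnwimns" -> "nwimns" -> "ramqrw"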